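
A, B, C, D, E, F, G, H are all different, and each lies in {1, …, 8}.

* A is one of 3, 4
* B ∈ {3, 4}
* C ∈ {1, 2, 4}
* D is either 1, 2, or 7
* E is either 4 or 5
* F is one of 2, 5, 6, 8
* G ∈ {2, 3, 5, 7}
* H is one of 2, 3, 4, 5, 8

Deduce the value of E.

5

The 8 variables draw from only 8 values {1, 2, 3, 4, 5, 6, 7, 8}, so each is used; only F can be 6, hence F = 6.
The 7 still-open variables together cover exactly {1, 2, 3, 4, 5, 7, 8} — 7 values for 7 variables — and 8 appears only in H's list, so H = 8.
A and B share exactly the 2 values {3, 4}; by pigeonhole those values go to them, so strike 3, 4 from C, E, G.
So E = 5.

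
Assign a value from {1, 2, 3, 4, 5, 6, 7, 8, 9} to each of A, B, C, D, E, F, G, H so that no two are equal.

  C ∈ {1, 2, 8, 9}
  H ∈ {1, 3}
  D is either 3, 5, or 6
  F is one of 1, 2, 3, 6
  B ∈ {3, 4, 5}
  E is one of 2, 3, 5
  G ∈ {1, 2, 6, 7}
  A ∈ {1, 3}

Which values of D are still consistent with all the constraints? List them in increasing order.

5, 6

A and H between them cover only {1, 3} — a naked pair. Remove those values from B, C, D, E, F, G.
D, E, F share exactly the 3 values {2, 5, 6}; by pigeonhole those values go to them, so strike 2, 5, 6 from B, C, G.
That leaves B = 4.
G has just one choice, so G = 7.
No further eliminations apply; D can still be any of 5, 6.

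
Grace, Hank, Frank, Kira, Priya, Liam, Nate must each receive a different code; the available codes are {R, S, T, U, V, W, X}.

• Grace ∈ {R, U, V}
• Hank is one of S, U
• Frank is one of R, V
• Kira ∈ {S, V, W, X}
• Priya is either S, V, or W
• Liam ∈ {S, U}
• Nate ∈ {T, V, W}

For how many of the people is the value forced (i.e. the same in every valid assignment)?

The 7 variables together cover exactly {R, S, T, U, V, W, X} — 7 values for 7 variables — and T appears only in Nate's list, so Nate = T.
Among the 6 still-open variables, X fits only Kira (and all 6 values in {R, S, U, V, W, X} must be used), so Kira = X.
The 5 still-open variables together cover exactly {R, S, U, V, W} — 5 values for 5 variables — and W appears only in Priya's list, so Priya = W.
Hank and Liam between them cover only {S, U} — a naked pair. Remove those values from Grace.
Determined: Kira=X, Priya=W, Nate=T. The other people each still have more than one consistent value. That makes 3.

3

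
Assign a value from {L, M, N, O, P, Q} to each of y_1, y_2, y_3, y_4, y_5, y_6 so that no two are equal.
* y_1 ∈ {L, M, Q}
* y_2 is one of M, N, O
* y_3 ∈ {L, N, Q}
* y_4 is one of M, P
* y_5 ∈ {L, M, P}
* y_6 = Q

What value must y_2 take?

y_6's domain is down to {Q}, so y_6 = Q. Remove Q from y_1, y_3.
Among the 5 still-open variables, O fits only y_2 (and all 5 values in {L, M, N, O, P} must be used), so y_2 = O.

O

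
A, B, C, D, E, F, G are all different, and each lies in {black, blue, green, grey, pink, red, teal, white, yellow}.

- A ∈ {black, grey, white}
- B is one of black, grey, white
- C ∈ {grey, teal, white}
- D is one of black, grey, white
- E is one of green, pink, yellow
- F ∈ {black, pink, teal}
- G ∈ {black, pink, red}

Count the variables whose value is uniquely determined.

A, B, D between them cover only {black, grey, white} — a naked triple. Remove those values from C, F, G.
C must be teal (only option left). Strike teal from F.
F's domain is down to {pink}, so F = pink. So E, G can't be pink.
That leaves G = red.
Determined: C=teal, F=pink, G=red. The other variables each still have more than one consistent value. That makes 3.

3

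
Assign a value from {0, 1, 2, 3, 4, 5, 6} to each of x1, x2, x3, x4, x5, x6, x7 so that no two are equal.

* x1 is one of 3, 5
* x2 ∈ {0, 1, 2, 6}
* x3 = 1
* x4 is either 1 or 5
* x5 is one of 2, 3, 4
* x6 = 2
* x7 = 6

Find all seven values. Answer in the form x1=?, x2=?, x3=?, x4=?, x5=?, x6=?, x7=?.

x1=3, x2=0, x3=1, x4=5, x5=4, x6=2, x7=6

x3's domain is down to {1}, so x3 = 1. So x2, x4 can't be 1.
x4 has just one choice, so x4 = 5. Eliminate 5 elsewhere: x1.
x6 must be 2 (only option left). Strike 2 from x2, x5.
That leaves x7 = 6. So x2 can't be 6.
x1 has just one choice, so x1 = 3. Remove 3 from x5.
x2 must be 0 (only option left).
x5 must be 4 (only option left).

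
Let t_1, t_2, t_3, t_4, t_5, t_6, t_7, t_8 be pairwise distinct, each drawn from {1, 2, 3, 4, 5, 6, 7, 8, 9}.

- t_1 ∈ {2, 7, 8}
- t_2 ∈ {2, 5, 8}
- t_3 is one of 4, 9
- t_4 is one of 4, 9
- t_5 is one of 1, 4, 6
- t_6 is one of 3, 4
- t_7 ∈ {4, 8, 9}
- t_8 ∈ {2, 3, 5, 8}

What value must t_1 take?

7

t_3 and t_4 share exactly the 2 values {4, 9}; by pigeonhole those values go to them, so strike 4, 9 from t_5, t_6, t_7.
That leaves t_6 = 3. So t_8 can't be 3.
t_7's domain is down to {8}, so t_7 = 8. Strike 8 from t_1, t_2, t_8.
t_2 and t_8 between them cover only {2, 5} — a naked pair. Remove those values from t_1.
So t_1 = 7.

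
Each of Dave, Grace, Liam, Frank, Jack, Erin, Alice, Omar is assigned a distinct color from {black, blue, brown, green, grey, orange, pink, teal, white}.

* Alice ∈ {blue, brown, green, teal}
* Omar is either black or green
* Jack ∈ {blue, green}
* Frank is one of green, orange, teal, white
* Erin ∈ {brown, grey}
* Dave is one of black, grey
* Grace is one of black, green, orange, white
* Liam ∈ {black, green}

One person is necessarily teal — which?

Liam and Omar between them cover only {black, green} — a naked pair. Remove those values from Dave, Grace, Frank, Jack, Alice.
Dave has just one choice, so Dave = grey. Strike grey from Erin.
Jack has just one choice, so Jack = blue. Eliminate blue elsewhere: Alice.
That leaves Erin = brown. Eliminate brown elsewhere: Alice.
So teal goes to Alice.

Alice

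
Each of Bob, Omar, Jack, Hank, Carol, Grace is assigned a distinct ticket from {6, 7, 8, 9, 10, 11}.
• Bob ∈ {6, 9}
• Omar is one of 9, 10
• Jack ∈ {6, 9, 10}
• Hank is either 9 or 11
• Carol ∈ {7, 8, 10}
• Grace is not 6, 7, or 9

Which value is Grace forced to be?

The 6 variables together cover exactly {6, 7, 8, 9, 10, 11} — 6 values for 6 variables — and 7 appears only in Carol's list, so Carol = 7.
Among the 5 still-open variables, 8 fits only Grace (and all 5 values in {6, 8, 9, 10, 11} must be used), so Grace = 8.

8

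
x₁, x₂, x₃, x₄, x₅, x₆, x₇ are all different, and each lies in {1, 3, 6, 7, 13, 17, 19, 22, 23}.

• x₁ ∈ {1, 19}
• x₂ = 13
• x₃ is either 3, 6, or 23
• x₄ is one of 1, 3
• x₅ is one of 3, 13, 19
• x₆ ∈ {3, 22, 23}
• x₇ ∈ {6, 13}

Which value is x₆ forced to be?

22

x₂'s domain is down to {13}, so x₂ = 13. So x₅, x₇ can't be 13.
x₇'s domain is down to {6}, so x₇ = 6. Strike 6 from x₃.
The 5 still-open variables draw from only 5 values {1, 3, 19, 22, 23}, so each is used; only x₆ can be 22, hence x₆ = 22.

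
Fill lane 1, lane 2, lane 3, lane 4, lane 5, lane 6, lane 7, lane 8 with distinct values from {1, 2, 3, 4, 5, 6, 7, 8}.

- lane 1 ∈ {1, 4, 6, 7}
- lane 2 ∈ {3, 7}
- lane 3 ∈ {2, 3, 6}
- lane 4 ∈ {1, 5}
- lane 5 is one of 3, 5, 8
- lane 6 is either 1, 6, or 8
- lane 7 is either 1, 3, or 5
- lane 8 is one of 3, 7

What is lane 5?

The 8 variables together cover exactly {1, 2, 3, 4, 5, 6, 7, 8} — 8 values for 8 variables — and 2 appears only in lane 3's list, so lane 3 = 2.
Among the 7 still-open variables, 4 fits only lane 1 (and all 7 values in {1, 3, 4, 5, 6, 7, 8} must be used), so lane 1 = 4.
The 6 still-open variables together cover exactly {1, 3, 5, 6, 7, 8} — 6 values for 6 variables — and 6 appears only in lane 6's list, so lane 6 = 6.
The 5 still-open variables draw from only 5 values {1, 3, 5, 7, 8}, so each is used; only lane 5 can be 8, hence lane 5 = 8.

8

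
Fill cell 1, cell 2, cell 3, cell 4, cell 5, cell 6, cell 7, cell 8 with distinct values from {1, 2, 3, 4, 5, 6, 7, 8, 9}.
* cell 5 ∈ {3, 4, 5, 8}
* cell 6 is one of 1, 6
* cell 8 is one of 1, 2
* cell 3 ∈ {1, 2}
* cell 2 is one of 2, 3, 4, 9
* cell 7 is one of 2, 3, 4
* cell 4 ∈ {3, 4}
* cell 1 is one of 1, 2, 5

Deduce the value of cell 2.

The 8 variables together cover exactly {1, 2, 3, 4, 5, 6, 8, 9} — 8 values for 8 variables — and 6 appears only in cell 6's list, so cell 6 = 6.
The 7 still-open variables together cover exactly {1, 2, 3, 4, 5, 8, 9} — 7 values for 7 variables — and 8 appears only in cell 5's list, so cell 5 = 8.
The 6 still-open variables together cover exactly {1, 2, 3, 4, 5, 9} — 6 values for 6 variables — and 5 appears only in cell 1's list, so cell 1 = 5.
The 5 still-open variables together cover exactly {1, 2, 3, 4, 9} — 5 values for 5 variables — and 9 appears only in cell 2's list, so cell 2 = 9.

9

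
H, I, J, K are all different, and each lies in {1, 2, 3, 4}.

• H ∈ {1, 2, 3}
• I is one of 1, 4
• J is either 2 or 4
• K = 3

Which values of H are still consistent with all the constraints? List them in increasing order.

1, 2

K must be 3 (only option left). Remove 3 from H.
No further eliminations apply; H can still be any of 1, 2.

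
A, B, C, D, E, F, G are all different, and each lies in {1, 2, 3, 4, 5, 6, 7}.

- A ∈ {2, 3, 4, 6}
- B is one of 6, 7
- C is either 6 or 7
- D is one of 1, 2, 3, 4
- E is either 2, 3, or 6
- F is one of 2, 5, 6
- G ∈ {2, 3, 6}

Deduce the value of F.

Among the 7 variables, 1 fits only D (and all 7 values in {1, 2, 3, 4, 5, 6, 7} must be used), so D = 1.
The 6 still-open variables together cover exactly {2, 3, 4, 5, 6, 7} — 6 values for 6 variables — and 4 appears only in A's list, so A = 4.
The 5 still-open variables together cover exactly {2, 3, 5, 6, 7} — 5 values for 5 variables — and 5 appears only in F's list, so F = 5.

5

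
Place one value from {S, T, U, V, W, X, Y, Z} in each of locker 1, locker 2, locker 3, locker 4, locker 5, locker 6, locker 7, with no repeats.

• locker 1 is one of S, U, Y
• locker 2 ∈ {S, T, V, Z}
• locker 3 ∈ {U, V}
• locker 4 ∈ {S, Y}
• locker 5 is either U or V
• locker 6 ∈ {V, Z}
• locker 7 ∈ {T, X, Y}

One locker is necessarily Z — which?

The 7 variables together cover exactly {S, T, U, V, X, Y, Z} — 7 values for 7 variables — and X appears only in locker 7's list, so locker 7 = X.
The 6 still-open variables draw from only 6 values {S, T, U, V, Y, Z}, so each is used; only locker 2 can be T, hence locker 2 = T.
Among the 5 still-open variables, Z fits only locker 6 (and all 5 values in {S, U, V, Y, Z} must be used), so locker 6 = Z.

locker 6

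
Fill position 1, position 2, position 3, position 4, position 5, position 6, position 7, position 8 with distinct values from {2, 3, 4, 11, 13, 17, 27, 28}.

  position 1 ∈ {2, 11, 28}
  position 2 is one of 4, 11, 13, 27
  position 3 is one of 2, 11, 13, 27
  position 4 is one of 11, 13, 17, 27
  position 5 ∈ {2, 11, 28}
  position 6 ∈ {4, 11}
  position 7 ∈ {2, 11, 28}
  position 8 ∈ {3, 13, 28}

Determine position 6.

The 8 variables together cover exactly {2, 3, 4, 11, 13, 17, 27, 28} — 8 values for 8 variables — and 3 appears only in position 8's list, so position 8 = 3.
The 7 still-open variables draw from only 7 values {2, 4, 11, 13, 17, 27, 28}, so each is used; only position 4 can be 17, hence position 4 = 17.
position 1, position 5, position 7 share exactly the 3 values {2, 11, 28}; by pigeonhole those values go to them, so strike 2, 11, 28 from position 2, position 3, position 6.
So position 6 = 4.

4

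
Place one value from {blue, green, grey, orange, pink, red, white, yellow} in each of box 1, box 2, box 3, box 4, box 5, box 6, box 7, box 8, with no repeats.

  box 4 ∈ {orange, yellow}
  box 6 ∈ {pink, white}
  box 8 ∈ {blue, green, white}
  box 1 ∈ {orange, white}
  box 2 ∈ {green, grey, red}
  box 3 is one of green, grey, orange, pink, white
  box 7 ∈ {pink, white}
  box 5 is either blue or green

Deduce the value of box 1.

The 8 variables draw from only 8 values {blue, green, grey, orange, pink, red, white, yellow}, so each is used; only box 2 can be red, hence box 2 = red.
The 7 still-open variables together cover exactly {blue, green, grey, orange, pink, white, yellow} — 7 values for 7 variables — and grey appears only in box 3's list, so box 3 = grey.
The 6 still-open variables draw from only 6 values {blue, green, orange, pink, white, yellow}, so each is used; only box 4 can be yellow, hence box 4 = yellow.
The 5 still-open variables together cover exactly {blue, green, orange, pink, white} — 5 values for 5 variables — and orange appears only in box 1's list, so box 1 = orange.

orange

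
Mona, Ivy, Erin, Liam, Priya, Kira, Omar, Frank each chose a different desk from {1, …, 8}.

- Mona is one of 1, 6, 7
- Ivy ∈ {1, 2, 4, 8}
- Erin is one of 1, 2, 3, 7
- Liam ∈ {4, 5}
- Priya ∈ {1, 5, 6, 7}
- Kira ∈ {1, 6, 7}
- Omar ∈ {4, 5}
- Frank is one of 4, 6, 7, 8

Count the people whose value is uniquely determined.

3

The 8 variables together cover exactly {1, 2, 3, 4, 5, 6, 7, 8} — 8 values for 8 variables — and 3 appears only in Erin's list, so Erin = 3.
The 7 still-open variables draw from only 7 values {1, 2, 4, 5, 6, 7, 8}, so each is used; only Ivy can be 2, hence Ivy = 2.
The 6 still-open variables together cover exactly {1, 4, 5, 6, 7, 8} — 6 values for 6 variables — and 8 appears only in Frank's list, so Frank = 8.
Liam and Omar share exactly the 2 values {4, 5}; by pigeonhole those values go to them, so strike 4, 5 from Priya.
Determined: Ivy=2, Erin=3, Frank=8. The other people each still have more than one consistent value. That makes 3.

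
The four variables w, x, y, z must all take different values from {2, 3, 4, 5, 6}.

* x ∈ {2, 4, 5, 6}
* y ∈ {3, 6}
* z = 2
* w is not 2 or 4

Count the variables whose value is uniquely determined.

1

z must be 2 (only option left). Remove 2 from x.
Determined: z=2. The other variables each still have more than one consistent value. That makes 1.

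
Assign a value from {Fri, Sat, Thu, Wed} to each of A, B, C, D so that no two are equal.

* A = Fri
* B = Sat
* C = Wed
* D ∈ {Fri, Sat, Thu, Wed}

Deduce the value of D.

Thu

A's domain is down to {Fri}, so A = Fri. Strike Fri from D.
B has just one choice, so B = Sat. Strike Sat from D.
That leaves C = Wed. Remove Wed from D.
So D = Thu.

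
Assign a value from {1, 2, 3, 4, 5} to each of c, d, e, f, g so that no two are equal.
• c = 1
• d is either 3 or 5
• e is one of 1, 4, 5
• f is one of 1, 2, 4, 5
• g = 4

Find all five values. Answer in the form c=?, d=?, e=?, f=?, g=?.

c's domain is down to {1}, so c = 1. Eliminate 1 elsewhere: e, f.
g's domain is down to {4}, so g = 4. Strike 4 from e, f.
That leaves e = 5. Remove 5 from d, f.
f's domain is down to {2}, so f = 2.
d has just one choice, so d = 3.

c=1, d=3, e=5, f=2, g=4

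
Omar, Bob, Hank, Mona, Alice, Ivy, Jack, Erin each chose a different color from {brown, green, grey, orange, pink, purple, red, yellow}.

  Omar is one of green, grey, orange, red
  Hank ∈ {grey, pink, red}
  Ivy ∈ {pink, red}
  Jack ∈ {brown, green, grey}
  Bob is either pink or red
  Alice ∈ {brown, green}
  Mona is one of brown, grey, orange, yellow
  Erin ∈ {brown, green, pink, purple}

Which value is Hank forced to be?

grey

The 8 variables draw from only 8 values {brown, green, grey, orange, pink, purple, red, yellow}, so each is used; only Erin can be purple, hence Erin = purple.
The 7 still-open variables together cover exactly {brown, green, grey, orange, pink, red, yellow} — 7 values for 7 variables — and yellow appears only in Mona's list, so Mona = yellow.
The 6 still-open variables together cover exactly {brown, green, grey, orange, pink, red} — 6 values for 6 variables — and orange appears only in Omar's list, so Omar = orange.
The 2 variables Bob and Ivy are confined to {pink, red}, which locks those values in; drop them from Hank.
So Hank = grey.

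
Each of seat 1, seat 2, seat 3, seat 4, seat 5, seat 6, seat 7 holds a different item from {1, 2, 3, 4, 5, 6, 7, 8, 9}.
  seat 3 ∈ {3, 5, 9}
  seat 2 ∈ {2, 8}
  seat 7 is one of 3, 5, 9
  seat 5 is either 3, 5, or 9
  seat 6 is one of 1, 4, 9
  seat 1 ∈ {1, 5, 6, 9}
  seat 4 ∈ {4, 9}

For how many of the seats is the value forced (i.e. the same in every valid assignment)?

The 3 variables seat 3, seat 5, seat 7 are confined to {3, 5, 9}, which locks those values in; drop them from seat 1, seat 4, seat 6.
seat 4 has just one choice, so seat 4 = 4. Remove 4 from seat 6.
That leaves seat 6 = 1. Remove 1 from seat 1.
That leaves seat 1 = 6.
Determined: seat 1=6, seat 4=4, seat 6=1. The other seats each still have more than one consistent value. That makes 3.

3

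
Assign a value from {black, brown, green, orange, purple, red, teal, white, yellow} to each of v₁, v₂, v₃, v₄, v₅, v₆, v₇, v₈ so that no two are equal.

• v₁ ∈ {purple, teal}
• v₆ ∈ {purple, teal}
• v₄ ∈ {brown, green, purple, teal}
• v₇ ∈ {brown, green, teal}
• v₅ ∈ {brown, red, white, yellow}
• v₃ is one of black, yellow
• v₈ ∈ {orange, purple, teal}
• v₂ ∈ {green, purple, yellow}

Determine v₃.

The 2 variables v₁ and v₆ are confined to {purple, teal}, which locks those values in; drop them from v₂, v₄, v₇, v₈.
That leaves v₈ = orange.
v₄ and v₇ share exactly the 2 values {brown, green}; by pigeonhole those values go to them, so strike brown, green from v₂, v₅.
v₂'s domain is down to {yellow}, so v₂ = yellow. Remove yellow from v₃, v₅.
So v₃ = black.

black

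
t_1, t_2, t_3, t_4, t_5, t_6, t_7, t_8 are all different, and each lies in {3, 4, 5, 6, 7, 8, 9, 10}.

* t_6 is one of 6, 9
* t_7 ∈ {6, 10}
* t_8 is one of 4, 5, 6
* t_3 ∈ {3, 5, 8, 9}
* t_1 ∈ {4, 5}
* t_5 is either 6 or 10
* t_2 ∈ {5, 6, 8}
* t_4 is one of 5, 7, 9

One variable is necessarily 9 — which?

t_6

The 8 variables together cover exactly {3, 4, 5, 6, 7, 8, 9, 10} — 8 values for 8 variables — and 3 appears only in t_3's list, so t_3 = 3.
Among the 7 still-open variables, 7 fits only t_4 (and all 7 values in {4, 5, 6, 7, 8, 9, 10} must be used), so t_4 = 7.
The 6 still-open variables draw from only 6 values {4, 5, 6, 8, 9, 10}, so each is used; only t_2 can be 8, hence t_2 = 8.
The 5 still-open variables together cover exactly {4, 5, 6, 9, 10} — 5 values for 5 variables — and 9 appears only in t_6's list, so t_6 = 9.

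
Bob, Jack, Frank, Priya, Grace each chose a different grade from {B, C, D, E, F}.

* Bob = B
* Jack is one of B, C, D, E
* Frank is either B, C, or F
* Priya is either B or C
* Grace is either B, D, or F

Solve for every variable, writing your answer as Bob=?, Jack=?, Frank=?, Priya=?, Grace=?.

Bob has just one choice, so Bob = B. So Jack, Frank, Priya, Grace can't be B.
Priya must be C (only option left). Strike C from Jack, Frank.
That leaves Frank = F. So Grace can't be F.
Grace's domain is down to {D}, so Grace = D. So Jack can't be D.
Jack has just one choice, so Jack = E.

Bob=B, Jack=E, Frank=F, Priya=C, Grace=D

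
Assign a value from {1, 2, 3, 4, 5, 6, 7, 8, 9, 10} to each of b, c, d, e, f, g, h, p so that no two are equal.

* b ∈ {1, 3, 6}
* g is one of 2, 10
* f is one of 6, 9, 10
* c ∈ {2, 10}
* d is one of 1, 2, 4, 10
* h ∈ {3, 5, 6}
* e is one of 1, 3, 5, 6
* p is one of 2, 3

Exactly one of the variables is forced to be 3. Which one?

p

Among the 8 variables, 4 fits only d (and all 8 values in {1, 2, 3, 4, 5, 6, 9, 10} must be used), so d = 4.
Among the 7 still-open variables, 9 fits only f (and all 7 values in {1, 2, 3, 5, 6, 9, 10} must be used), so f = 9.
c and g share exactly the 2 values {2, 10}; by pigeonhole those values go to them, so strike 2, 10 from p.
So 3 goes to p.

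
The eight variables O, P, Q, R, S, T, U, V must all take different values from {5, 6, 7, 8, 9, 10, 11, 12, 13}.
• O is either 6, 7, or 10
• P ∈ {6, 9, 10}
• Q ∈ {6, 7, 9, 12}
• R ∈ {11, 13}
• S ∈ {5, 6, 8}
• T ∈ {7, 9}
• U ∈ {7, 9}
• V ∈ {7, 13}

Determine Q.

12

T and U share exactly the 2 values {7, 9}; by pigeonhole those values go to them, so strike 7, 9 from O, P, Q, V.
V must be 13 (only option left). Remove 13 from R.
That leaves R = 11.
The 2 variables O and P are confined to {6, 10}, which locks those values in; drop them from Q, S.
So Q = 12.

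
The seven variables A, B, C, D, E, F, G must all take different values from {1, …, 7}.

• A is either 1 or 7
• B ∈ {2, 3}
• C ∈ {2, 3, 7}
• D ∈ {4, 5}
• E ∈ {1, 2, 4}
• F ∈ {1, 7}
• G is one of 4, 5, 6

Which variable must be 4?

E

Among the 7 variables, 6 fits only G (and all 7 values in {1, 2, 3, 4, 5, 6, 7} must be used), so G = 6.
The 6 still-open variables together cover exactly {1, 2, 3, 4, 5, 7} — 6 values for 6 variables — and 5 appears only in D's list, so D = 5.
The 5 still-open variables together cover exactly {1, 2, 3, 4, 7} — 5 values for 5 variables — and 4 appears only in E's list, so E = 4.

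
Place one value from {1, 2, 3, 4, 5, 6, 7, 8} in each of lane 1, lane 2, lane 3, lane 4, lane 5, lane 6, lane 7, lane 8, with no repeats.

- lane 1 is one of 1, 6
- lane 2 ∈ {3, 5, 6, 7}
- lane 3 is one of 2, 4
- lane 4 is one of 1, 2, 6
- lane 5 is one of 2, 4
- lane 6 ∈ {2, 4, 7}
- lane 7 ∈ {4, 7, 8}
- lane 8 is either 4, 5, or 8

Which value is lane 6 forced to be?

Among the 8 variables, 3 fits only lane 2 (and all 8 values in {1, 2, 3, 4, 5, 6, 7, 8} must be used), so lane 2 = 3.
Among the 7 still-open variables, 5 fits only lane 8 (and all 7 values in {1, 2, 4, 5, 6, 7, 8} must be used), so lane 8 = 5.
Among the 6 still-open variables, 8 fits only lane 7 (and all 6 values in {1, 2, 4, 6, 7, 8} must be used), so lane 7 = 8.
Among the 5 still-open variables, 7 fits only lane 6 (and all 5 values in {1, 2, 4, 6, 7} must be used), so lane 6 = 7.

7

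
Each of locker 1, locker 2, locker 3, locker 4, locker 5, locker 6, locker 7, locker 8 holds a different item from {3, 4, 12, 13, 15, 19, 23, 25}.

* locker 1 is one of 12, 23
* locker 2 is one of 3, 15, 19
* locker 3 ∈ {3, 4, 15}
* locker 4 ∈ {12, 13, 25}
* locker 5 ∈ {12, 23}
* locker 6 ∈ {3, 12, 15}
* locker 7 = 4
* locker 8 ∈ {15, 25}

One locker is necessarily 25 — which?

locker 8

locker 7's domain is down to {4}, so locker 7 = 4. So locker 3 can't be 4.
The 7 still-open variables together cover exactly {3, 12, 13, 15, 19, 23, 25} — 7 values for 7 variables — and 13 appears only in locker 4's list, so locker 4 = 13.
The 6 still-open variables draw from only 6 values {3, 12, 15, 19, 23, 25}, so each is used; only locker 2 can be 19, hence locker 2 = 19.
Among the 5 still-open variables, 25 fits only locker 8 (and all 5 values in {3, 12, 15, 23, 25} must be used), so locker 8 = 25.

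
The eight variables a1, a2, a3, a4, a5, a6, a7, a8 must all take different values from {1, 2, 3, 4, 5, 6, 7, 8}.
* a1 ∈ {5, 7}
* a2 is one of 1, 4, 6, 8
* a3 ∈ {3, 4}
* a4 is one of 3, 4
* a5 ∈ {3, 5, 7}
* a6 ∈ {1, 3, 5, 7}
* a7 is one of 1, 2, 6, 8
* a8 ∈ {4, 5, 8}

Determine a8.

8

Among the 8 variables, 2 fits only a7 (and all 8 values in {1, 2, 3, 4, 5, 6, 7, 8} must be used), so a7 = 2.
The 7 still-open variables together cover exactly {1, 3, 4, 5, 6, 7, 8} — 7 values for 7 variables — and 6 appears only in a2's list, so a2 = 6.
Among the 6 still-open variables, 1 fits only a6 (and all 6 values in {1, 3, 4, 5, 7, 8} must be used), so a6 = 1.
Among the 5 still-open variables, 8 fits only a8 (and all 5 values in {3, 4, 5, 7, 8} must be used), so a8 = 8.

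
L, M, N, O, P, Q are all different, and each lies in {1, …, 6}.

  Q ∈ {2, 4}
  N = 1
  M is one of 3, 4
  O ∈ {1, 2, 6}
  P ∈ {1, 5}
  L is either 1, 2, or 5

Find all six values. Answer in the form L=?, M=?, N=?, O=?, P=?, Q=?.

N must be 1 (only option left). Remove 1 from L, O, P.
That leaves P = 5. Remove 5 from L.
L must be 2 (only option left). Eliminate 2 elsewhere: O, Q.
O has just one choice, so O = 6.
Q must be 4 (only option left). Strike 4 from M.
That leaves M = 3.

L=2, M=3, N=1, O=6, P=5, Q=4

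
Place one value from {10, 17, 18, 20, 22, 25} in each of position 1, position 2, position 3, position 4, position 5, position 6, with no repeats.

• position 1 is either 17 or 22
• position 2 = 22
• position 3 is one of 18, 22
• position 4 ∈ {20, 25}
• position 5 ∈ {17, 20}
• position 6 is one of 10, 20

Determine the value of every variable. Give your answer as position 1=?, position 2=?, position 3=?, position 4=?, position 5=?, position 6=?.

position 2 must be 22 (only option left). Remove 22 from position 1, position 3.
That leaves position 3 = 18.
position 1 must be 17 (only option left). So position 5 can't be 17.
position 5 has just one choice, so position 5 = 20. So position 4, position 6 can't be 20.
That leaves position 6 = 10.
position 4's domain is down to {25}, so position 4 = 25.

position 1=17, position 2=22, position 3=18, position 4=25, position 5=20, position 6=10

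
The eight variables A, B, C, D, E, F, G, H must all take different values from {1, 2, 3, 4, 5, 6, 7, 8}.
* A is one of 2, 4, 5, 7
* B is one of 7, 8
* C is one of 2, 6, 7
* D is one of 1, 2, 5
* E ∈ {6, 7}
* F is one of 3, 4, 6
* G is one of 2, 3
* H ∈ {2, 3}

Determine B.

8

Among the 8 variables, 1 fits only D (and all 8 values in {1, 2, 3, 4, 5, 6, 7, 8} must be used), so D = 1.
The 7 still-open variables draw from only 7 values {2, 3, 4, 5, 6, 7, 8}, so each is used; only A can be 5, hence A = 5.
The 6 still-open variables draw from only 6 values {2, 3, 4, 6, 7, 8}, so each is used; only F can be 4, hence F = 4.
The 5 still-open variables together cover exactly {2, 3, 6, 7, 8} — 5 values for 5 variables — and 8 appears only in B's list, so B = 8.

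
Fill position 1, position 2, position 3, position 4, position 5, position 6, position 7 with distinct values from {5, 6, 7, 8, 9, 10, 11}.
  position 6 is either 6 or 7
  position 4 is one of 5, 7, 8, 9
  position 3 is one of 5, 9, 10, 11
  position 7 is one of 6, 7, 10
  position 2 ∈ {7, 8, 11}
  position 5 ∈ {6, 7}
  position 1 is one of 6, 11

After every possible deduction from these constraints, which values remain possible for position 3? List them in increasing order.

5, 9

position 5 and position 6 share exactly the 2 values {6, 7}; by pigeonhole those values go to them, so strike 6, 7 from position 1, position 2, position 4, position 7.
position 1's domain is down to {11}, so position 1 = 11. Remove 11 from position 2, position 3.
That leaves position 2 = 8. Eliminate 8 elsewhere: position 4.
position 7's domain is down to {10}, so position 7 = 10. So position 3 can't be 10.
No further eliminations apply; position 3 can still be any of 5, 9.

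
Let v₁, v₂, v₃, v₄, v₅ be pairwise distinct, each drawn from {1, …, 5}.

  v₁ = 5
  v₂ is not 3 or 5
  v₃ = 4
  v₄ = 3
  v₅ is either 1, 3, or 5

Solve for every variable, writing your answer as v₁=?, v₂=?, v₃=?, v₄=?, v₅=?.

v₁ must be 5 (only option left). Remove 5 from v₅.
v₃ must be 4 (only option left). Strike 4 from v₂.
v₄'s domain is down to {3}, so v₄ = 3. Strike 3 from v₅.
v₅ has just one choice, so v₅ = 1. Eliminate 1 elsewhere: v₂.
v₂ must be 2 (only option left).

v₁=5, v₂=2, v₃=4, v₄=3, v₅=1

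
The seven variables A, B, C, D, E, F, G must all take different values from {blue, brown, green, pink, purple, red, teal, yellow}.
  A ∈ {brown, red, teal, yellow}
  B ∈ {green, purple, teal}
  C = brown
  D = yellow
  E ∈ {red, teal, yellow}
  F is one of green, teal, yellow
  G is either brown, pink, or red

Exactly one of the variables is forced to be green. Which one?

C has just one choice, so C = brown. So A, G can't be brown.
D's domain is down to {yellow}, so D = yellow. Eliminate yellow elsewhere: A, E, F.
The 5 still-open variables together cover exactly {green, pink, purple, red, teal} — 5 values for 5 variables — and pink appears only in G's list, so G = pink.
The 4 still-open variables draw from only 4 values {green, purple, red, teal}, so each is used; only B can be purple, hence B = purple.
The 3 still-open variables draw from only 3 values {green, red, teal}, so each is used; only F can be green, hence F = green.

F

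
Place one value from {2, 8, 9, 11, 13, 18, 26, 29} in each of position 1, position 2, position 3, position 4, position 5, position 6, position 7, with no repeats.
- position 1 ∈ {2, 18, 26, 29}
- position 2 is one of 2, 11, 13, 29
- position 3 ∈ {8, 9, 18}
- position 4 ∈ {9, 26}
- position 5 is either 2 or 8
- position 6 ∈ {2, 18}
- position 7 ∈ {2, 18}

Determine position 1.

29

position 6 and position 7 between them cover only {2, 18} — a naked pair. Remove those values from position 1, position 2, position 3, position 5.
position 5 must be 8 (only option left). Remove 8 from position 3.
position 3 has just one choice, so position 3 = 9. Eliminate 9 elsewhere: position 4.
position 4 must be 26 (only option left). Eliminate 26 elsewhere: position 1.
So position 1 = 29.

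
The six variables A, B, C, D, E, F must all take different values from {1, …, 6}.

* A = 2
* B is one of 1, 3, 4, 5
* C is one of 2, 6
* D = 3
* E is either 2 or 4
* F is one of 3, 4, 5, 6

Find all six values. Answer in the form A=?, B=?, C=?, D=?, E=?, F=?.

A=2, B=1, C=6, D=3, E=4, F=5

A's domain is down to {2}, so A = 2. Strike 2 from C, E.
C has just one choice, so C = 6. Eliminate 6 elsewhere: F.
D's domain is down to {3}, so D = 3. Strike 3 from B, F.
E has just one choice, so E = 4. Remove 4 from B, F.
That leaves F = 5. So B can't be 5.
That leaves B = 1.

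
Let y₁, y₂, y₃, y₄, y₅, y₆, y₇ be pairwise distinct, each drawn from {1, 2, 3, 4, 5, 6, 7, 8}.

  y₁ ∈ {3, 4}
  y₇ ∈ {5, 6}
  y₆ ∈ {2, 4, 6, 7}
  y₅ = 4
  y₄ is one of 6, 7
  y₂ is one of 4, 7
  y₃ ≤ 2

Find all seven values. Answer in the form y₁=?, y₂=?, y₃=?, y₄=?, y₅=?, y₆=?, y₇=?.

y₁=3, y₂=7, y₃=1, y₄=6, y₅=4, y₆=2, y₇=5

y₅ has just one choice, so y₅ = 4. Eliminate 4 elsewhere: y₁, y₂, y₆.
y₁ must be 3 (only option left).
That leaves y₂ = 7. Strike 7 from y₄, y₆.
y₄ has just one choice, so y₄ = 6. Eliminate 6 elsewhere: y₆, y₇.
y₆ has just one choice, so y₆ = 2. Remove 2 from y₃.
That leaves y₇ = 5.
y₃ has just one choice, so y₃ = 1.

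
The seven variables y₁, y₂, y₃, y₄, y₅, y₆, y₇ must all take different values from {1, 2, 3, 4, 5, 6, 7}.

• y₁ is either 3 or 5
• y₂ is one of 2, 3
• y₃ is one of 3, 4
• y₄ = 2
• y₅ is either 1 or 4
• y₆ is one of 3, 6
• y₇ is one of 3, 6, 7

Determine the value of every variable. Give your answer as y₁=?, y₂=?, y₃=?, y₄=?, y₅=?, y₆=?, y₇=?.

y₁=5, y₂=3, y₃=4, y₄=2, y₅=1, y₆=6, y₇=7

y₄'s domain is down to {2}, so y₄ = 2. Remove 2 from y₂.
y₂ has just one choice, so y₂ = 3. Eliminate 3 elsewhere: y₁, y₃, y₆, y₇.
That leaves y₃ = 4. So y₅ can't be 4.
y₅'s domain is down to {1}, so y₅ = 1.
y₆ has just one choice, so y₆ = 6. Strike 6 from y₇.
y₇ has just one choice, so y₇ = 7.
y₁ has just one choice, so y₁ = 5.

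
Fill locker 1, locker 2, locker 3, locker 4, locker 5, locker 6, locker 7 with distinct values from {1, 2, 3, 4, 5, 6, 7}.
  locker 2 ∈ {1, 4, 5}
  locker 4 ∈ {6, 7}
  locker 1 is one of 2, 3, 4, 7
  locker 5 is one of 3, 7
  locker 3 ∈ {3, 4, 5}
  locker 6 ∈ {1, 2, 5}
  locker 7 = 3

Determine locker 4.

6

locker 7 must be 3 (only option left). Remove 3 from locker 1, locker 3, locker 5.
locker 5 must be 7 (only option left). Remove 7 from locker 1, locker 4.
So locker 4 = 6.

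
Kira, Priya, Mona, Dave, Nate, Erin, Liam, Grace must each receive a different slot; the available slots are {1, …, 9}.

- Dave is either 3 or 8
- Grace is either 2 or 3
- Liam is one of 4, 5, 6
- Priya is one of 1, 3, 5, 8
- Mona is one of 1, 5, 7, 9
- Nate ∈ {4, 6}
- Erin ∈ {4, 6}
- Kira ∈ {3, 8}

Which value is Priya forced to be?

The 2 variables Kira and Dave are confined to {3, 8}, which locks those values in; drop them from Priya, Grace.
Grace has just one choice, so Grace = 2.
The 2 variables Nate and Erin are confined to {4, 6}, which locks those values in; drop them from Liam.
Liam's domain is down to {5}, so Liam = 5. Strike 5 from Priya, Mona.
So Priya = 1.

1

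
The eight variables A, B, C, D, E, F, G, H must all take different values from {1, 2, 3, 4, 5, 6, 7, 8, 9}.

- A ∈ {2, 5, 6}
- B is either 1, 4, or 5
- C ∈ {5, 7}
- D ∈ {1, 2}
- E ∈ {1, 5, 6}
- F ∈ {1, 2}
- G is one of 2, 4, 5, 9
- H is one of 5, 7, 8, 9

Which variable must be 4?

The 8 variables together cover exactly {1, 2, 4, 5, 6, 7, 8, 9} — 8 values for 8 variables — and 8 appears only in H's list, so H = 8.
The 7 still-open variables draw from only 7 values {1, 2, 4, 5, 6, 7, 9}, so each is used; only C can be 7, hence C = 7.
Among the 6 still-open variables, 9 fits only G (and all 6 values in {1, 2, 4, 5, 6, 9} must be used), so G = 9.
The 5 still-open variables draw from only 5 values {1, 2, 4, 5, 6}, so each is used; only B can be 4, hence B = 4.

B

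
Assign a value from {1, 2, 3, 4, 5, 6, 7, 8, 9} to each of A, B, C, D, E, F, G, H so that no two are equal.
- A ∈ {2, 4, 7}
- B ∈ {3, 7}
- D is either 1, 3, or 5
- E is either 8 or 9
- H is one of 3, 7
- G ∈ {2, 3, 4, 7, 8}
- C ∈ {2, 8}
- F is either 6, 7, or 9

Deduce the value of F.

The 2 variables B and H are confined to {3, 7}, which locks those values in; drop them from A, D, F, G.
A, C, G between them cover only {2, 4, 8} — a naked triple. Remove those values from E.
E must be 9 (only option left). So F can't be 9.
So F = 6.

6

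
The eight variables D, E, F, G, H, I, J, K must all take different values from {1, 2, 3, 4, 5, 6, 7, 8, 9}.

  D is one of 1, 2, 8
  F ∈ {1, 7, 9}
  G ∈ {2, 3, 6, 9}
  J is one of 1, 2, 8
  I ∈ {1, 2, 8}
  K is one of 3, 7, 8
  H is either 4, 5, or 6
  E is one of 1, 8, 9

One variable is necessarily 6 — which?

The 3 variables D, I, J are confined to {1, 2, 8}, which locks those values in; drop them from E, F, G, K.
E has just one choice, so E = 9. Strike 9 from F, G.
That leaves F = 7. Remove 7 from K.
K has just one choice, so K = 3. Remove 3 from G.
So 6 goes to G.

G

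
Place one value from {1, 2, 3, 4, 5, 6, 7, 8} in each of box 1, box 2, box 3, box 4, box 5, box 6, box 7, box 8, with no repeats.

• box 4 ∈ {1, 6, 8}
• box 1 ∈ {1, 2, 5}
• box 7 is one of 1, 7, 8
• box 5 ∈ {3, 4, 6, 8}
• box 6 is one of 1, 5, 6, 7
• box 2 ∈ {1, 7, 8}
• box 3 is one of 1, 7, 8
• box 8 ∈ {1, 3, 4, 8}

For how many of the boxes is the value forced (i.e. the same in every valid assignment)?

Among the 8 variables, 2 fits only box 1 (and all 8 values in {1, 2, 3, 4, 5, 6, 7, 8} must be used), so box 1 = 2.
The 7 still-open variables draw from only 7 values {1, 3, 4, 5, 6, 7, 8}, so each is used; only box 6 can be 5, hence box 6 = 5.
box 2, box 3, box 7 between them cover only {1, 7, 8} — a naked triple. Remove those values from box 4, box 5, box 8.
box 4's domain is down to {6}, so box 4 = 6. Eliminate 6 elsewhere: box 5.
Determined: box 1=2, box 4=6, box 6=5. The other boxes each still have more than one consistent value. That makes 3.

3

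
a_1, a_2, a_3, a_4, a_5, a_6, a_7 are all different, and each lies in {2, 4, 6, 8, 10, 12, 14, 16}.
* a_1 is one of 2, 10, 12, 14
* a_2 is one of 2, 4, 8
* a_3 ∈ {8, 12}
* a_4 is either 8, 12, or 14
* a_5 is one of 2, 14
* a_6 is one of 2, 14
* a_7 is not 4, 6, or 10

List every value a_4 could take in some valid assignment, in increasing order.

8, 12

The 7 variables draw from only 7 values {2, 4, 8, 10, 12, 14, 16}, so each is used; only a_2 can be 4, hence a_2 = 4.
The 6 still-open variables together cover exactly {2, 8, 10, 12, 14, 16} — 6 values for 6 variables — and 10 appears only in a_1's list, so a_1 = 10.
The 5 still-open variables together cover exactly {2, 8, 12, 14, 16} — 5 values for 5 variables — and 16 appears only in a_7's list, so a_7 = 16.
The 2 variables a_5 and a_6 are confined to {2, 14}, which locks those values in; drop them from a_4.
No further eliminations apply; a_4 can still be any of 8, 12.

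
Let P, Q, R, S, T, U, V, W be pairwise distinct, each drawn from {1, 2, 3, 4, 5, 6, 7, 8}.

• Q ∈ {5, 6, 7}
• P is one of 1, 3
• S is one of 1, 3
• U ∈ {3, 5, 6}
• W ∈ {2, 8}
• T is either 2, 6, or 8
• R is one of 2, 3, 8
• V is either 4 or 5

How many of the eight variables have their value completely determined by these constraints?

Among the 8 variables, 4 fits only V (and all 8 values in {1, 2, 3, 4, 5, 6, 7, 8} must be used), so V = 4.
Among the 7 still-open variables, 7 fits only Q (and all 7 values in {1, 2, 3, 5, 6, 7, 8} must be used), so Q = 7.
Among the 6 still-open variables, 5 fits only U (and all 6 values in {1, 2, 3, 5, 6, 8} must be used), so U = 5.
Among the 5 still-open variables, 6 fits only T (and all 5 values in {1, 2, 3, 6, 8} must be used), so T = 6.
The 2 variables P and S are confined to {1, 3}, which locks those values in; drop them from R.
Determined: Q=7, T=6, U=5, V=4. The other variables each still have more than one consistent value. That makes 4.

4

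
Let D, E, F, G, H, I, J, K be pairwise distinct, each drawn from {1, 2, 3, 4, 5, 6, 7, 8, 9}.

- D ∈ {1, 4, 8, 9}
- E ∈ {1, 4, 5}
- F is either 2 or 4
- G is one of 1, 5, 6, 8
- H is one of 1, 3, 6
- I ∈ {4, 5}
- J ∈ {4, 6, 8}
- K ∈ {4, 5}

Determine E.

Among the 8 variables, 2 fits only F (and all 8 values in {1, 2, 3, 4, 5, 6, 8, 9} must be used), so F = 2.
Among the 7 still-open variables, 3 fits only H (and all 7 values in {1, 3, 4, 5, 6, 8, 9} must be used), so H = 3.
Among the 6 still-open variables, 9 fits only D (and all 6 values in {1, 4, 5, 6, 8, 9} must be used), so D = 9.
I and K between them cover only {4, 5} — a naked pair. Remove those values from E, G, J.
So E = 1.

1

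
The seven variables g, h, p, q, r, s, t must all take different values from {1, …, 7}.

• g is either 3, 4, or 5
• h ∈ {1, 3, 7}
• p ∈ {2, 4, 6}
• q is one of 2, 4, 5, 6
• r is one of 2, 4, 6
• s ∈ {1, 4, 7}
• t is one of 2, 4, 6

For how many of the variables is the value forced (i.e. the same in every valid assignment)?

The 3 variables p, r, t are confined to {2, 4, 6}, which locks those values in; drop them from g, q, s.
q must be 5 (only option left). Remove 5 from g.
g must be 3 (only option left). Eliminate 3 elsewhere: h.
Determined: g=3, q=5. The other variables each still have more than one consistent value. That makes 2.

2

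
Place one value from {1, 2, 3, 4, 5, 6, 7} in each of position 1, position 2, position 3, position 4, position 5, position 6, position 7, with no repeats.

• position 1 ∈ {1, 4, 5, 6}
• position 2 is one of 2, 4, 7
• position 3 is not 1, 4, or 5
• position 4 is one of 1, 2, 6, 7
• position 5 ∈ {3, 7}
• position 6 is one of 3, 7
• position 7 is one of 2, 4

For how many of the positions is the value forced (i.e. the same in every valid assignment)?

The 7 variables draw from only 7 values {1, 2, 3, 4, 5, 6, 7}, so each is used; only position 1 can be 5, hence position 1 = 5.
The 6 still-open variables together cover exactly {1, 2, 3, 4, 6, 7} — 6 values for 6 variables — and 1 appears only in position 4's list, so position 4 = 1.
The 5 still-open variables draw from only 5 values {2, 3, 4, 6, 7}, so each is used; only position 3 can be 6, hence position 3 = 6.
position 5 and position 6 share exactly the 2 values {3, 7}; by pigeonhole those values go to them, so strike 3, 7 from position 2.
Determined: position 1=5, position 3=6, position 4=1. The other positions each still have more than one consistent value. That makes 3.

3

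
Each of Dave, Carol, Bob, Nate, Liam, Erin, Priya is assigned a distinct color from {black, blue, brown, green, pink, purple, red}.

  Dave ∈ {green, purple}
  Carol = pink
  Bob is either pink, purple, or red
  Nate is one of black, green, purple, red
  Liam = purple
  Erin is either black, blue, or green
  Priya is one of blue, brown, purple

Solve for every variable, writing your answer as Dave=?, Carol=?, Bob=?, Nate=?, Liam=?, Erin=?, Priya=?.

Carol has just one choice, so Carol = pink. Eliminate pink elsewhere: Bob.
Liam has just one choice, so Liam = purple. Strike purple from Dave, Bob, Nate, Priya.
Dave's domain is down to {green}, so Dave = green. Remove green from Nate, Erin.
That leaves Bob = red. So Nate can't be red.
That leaves Nate = black. Eliminate black elsewhere: Erin.
That leaves Erin = blue. Remove blue from Priya.
That leaves Priya = brown.

Dave=green, Carol=pink, Bob=red, Nate=black, Liam=purple, Erin=blue, Priya=brown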